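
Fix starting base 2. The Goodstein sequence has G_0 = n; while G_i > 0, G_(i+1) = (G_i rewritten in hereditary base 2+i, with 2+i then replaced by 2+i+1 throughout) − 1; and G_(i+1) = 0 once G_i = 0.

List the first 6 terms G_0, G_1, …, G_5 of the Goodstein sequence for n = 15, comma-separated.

15, 111, 1283, 18752, 326593, 6588344

[0] 15 ≡ 2^(2 + 1) + 2^2 + 2 + 1 (base 2). Lift 3: 112. −1: 111.
[1] 111 ≡ 3^(3 + 1) + 3^3 + 3 (base 3). Lift 4: 1284. −1: 1283.
[2] 1283 ≡ 4^(4 + 1) + 4^4 + 3 (base 4). Lift 5: 18753. −1: 18752.
[3] 18752 ≡ 5^(5 + 1) + 5^5 + 2 (base 5). Lift 6: 326594. −1: 326593.
[4] 326593 ≡ 6^(6 + 1) + 6^6 + 1 (base 6). Lift 7: 6588345. −1: 6588344.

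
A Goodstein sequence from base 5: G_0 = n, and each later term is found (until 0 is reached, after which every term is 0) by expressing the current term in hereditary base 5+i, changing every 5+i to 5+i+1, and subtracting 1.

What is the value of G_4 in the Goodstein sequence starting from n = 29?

G_0 = 29. HB_5(29) = 5^2 + 4. Bump = 40. G_1 = 39.
G_1 = 39. HB_6(39) = 6^2 + 3. Bump = 52. G_2 = 51.
G_2 = 51. HB_7(51) = 7^2 + 2. Bump = 66. G_3 = 65.
G_3 = 65. HB_8(65) = 8^2 + 1. Bump = 82. G_4 = 81.

81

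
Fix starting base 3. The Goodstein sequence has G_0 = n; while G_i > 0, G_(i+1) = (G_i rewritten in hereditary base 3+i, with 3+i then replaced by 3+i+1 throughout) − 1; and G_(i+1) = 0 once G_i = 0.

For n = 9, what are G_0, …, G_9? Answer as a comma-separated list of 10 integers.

9, 15, 17, 19, 21, 23, 24, 25, 26, 27

G_0 = 9. HB_3(9) = 3^2. Bump = 16. G_1 = 15.
G_1 = 15. HB_4(15) = 3·4 + 3. Bump = 18. G_2 = 17.
G_2 = 17. HB_5(17) = 3·5 + 2. Bump = 20. G_3 = 19.
G_3 = 19. HB_6(19) = 3·6 + 1. Bump = 22. G_4 = 21.
G_4 = 21. HB_7(21) = 3·7. Bump = 24. G_5 = 23.
G_5 = 23. HB_8(23) = 2·8 + 7. Bump = 25. G_6 = 24.
G_6 = 24. HB_9(24) = 2·9 + 6. Bump = 26. G_7 = 25.
G_7 = 25. HB_10(25) = 2·10 + 5. Bump = 27. G_8 = 26.
G_8 = 26. HB_11(26) = 2·11 + 4. Bump = 28. G_9 = 27.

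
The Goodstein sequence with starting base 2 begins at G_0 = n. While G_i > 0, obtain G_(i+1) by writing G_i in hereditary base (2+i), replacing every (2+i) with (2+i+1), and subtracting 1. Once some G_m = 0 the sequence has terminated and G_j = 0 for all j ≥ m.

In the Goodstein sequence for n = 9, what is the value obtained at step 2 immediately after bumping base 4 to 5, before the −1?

i=0: 9 = 2^(2 + 1) + 1 (b=2); 2→3: 3^(3 + 1) + 1 = 82; 82−1 = 81
i=1: 81 = 3^(3 + 1) (b=3); 3→4: 4^(4 + 1) = 1024; 1024−1 = 1023
i=2: 1023 = 3·4^4 + 3·4^3 + 3·4^2 + 3·4 + 3 (b=4); 4→5: 3·5^5 + 3·5^3 + 3·5^2 + 3·5 + 3 = 9843; 9843−1 = 9842

9843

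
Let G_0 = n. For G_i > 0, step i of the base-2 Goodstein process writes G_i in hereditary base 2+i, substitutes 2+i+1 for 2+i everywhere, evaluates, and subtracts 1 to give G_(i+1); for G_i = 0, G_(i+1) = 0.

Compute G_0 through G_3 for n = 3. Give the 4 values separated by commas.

3, 3, 3, 2

(0) 3|_2 = 2 + 1 ↦ 3 + 1|_3 = 4 ⇒ 3
(1) 3|_3 = 3 ↦ 4|_4 = 4 ⇒ 3
(2) 3|_4 = 3 ↦ 3|_5 = 3 ⇒ 2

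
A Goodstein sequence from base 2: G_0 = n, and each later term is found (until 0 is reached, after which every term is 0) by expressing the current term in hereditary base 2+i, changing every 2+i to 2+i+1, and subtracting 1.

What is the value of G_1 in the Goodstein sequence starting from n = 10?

i=0: 10 = 2^(2 + 1) + 2 (b=2); 2→3: 3^(3 + 1) + 3 = 84; 84−1 = 83
i=1: 83 = 3^(3 + 1) + 2 (b=3); 3→4: 4^(4 + 1) + 2 = 1026; 1026−1 = 1025

83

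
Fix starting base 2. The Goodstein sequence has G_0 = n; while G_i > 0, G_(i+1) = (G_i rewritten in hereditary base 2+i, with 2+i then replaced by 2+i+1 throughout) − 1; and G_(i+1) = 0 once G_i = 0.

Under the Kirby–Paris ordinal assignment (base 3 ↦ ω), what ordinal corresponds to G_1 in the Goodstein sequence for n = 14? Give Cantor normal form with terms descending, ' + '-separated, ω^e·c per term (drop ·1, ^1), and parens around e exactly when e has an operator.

ω^(ω + 1) + ω^ω + 2

[0] 14 ≡ 2^(2 + 1) + 2^2 + 2 (base 2). Lift 3: 111. −1: 110.
[1] 110 ≡ 3^(3 + 1) + 3^3 + 2 (base 3). Lift 4: 1282. −1: 1281.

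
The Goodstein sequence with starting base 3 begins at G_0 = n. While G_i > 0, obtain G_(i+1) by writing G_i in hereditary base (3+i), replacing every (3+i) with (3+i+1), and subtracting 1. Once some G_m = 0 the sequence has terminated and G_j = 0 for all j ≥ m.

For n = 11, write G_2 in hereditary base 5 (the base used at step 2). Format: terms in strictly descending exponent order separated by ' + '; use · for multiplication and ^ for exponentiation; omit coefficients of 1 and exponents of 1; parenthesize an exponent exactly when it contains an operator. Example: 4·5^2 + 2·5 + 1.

i=0: 11 = 3^2 + 2 (b=3); 3→4: 4^2 + 2 = 18; 18−1 = 17
i=1: 17 = 4^2 + 1 (b=4); 4→5: 5^2 + 1 = 26; 26−1 = 25

5^2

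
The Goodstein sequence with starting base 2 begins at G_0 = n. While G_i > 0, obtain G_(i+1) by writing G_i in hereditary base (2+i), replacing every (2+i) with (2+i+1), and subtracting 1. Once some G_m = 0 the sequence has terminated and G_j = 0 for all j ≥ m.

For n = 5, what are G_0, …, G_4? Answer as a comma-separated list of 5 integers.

step 0: 5 = 2^2 + 1; sub 3 for 2: 3^3 + 1; = 28; G_1 = 28−1 = 27
step 1: 27 = 3^3; sub 4 for 3: 4^4; = 256; G_2 = 256−1 = 255
step 2: 255 = 3·4^3 + 3·4^2 + 3·4 + 3; sub 5 for 4: 3·5^3 + 3·5^2 + 3·5 + 3; = 468; G_3 = 468−1 = 467
step 3: 467 = 3·5^3 + 3·5^2 + 3·5 + 2; sub 6 for 5: 3·6^3 + 3·6^2 + 3·6 + 2; = 776; G_4 = 776−1 = 775

5, 27, 255, 467, 775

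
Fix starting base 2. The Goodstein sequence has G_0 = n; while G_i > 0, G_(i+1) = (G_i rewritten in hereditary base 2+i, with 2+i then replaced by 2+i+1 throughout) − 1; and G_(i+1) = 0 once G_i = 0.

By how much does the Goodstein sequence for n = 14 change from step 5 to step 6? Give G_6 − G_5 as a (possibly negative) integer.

[0] 14 ≡ 2^(2 + 1) + 2^2 + 2 (base 2). Lift 3: 111. −1: 110.
[1] 110 ≡ 3^(3 + 1) + 3^3 + 2 (base 3). Lift 4: 1282. −1: 1281.
[2] 1281 ≡ 4^(4 + 1) + 4^4 + 1 (base 4). Lift 5: 18751. −1: 18750.
[3] 18750 ≡ 5^(5 + 1) + 5^5 (base 5). Lift 6: 326592. −1: 326591.
[4] 326591 ≡ 6^(6 + 1) + 5·6^5 + 5·6^4 + 5·6^3 + 5·6^2 + 5·6 + 5 (base 6). Lift 7: 5862841. −1: 5862840.
[5] 5862840 ≡ 7^(7 + 1) + 5·7^5 + 5·7^4 + 5·7^3 + 5·7^2 + 5·7 + 4 (base 7). Lift 8: 134404972. −1: 134404971.

128542131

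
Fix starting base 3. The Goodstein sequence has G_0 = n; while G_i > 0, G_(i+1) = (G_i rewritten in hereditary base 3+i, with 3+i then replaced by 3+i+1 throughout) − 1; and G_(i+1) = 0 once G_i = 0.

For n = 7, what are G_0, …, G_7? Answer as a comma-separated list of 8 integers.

7, 8, 9, 9, 9, 9, 9, 9

G_0 = 7. HB_3(7) = 2·3 + 1. Bump = 9. G_1 = 8.
G_1 = 8. HB_4(8) = 2·4. Bump = 10. G_2 = 9.
G_2 = 9. HB_5(9) = 5 + 4. Bump = 10. G_3 = 9.
G_3 = 9. HB_6(9) = 6 + 3. Bump = 10. G_4 = 9.
G_4 = 9. HB_7(9) = 7 + 2. Bump = 10. G_5 = 9.
G_5 = 9. HB_8(9) = 8 + 1. Bump = 10. G_6 = 9.
G_6 = 9. HB_9(9) = 9. Bump = 10. G_7 = 9.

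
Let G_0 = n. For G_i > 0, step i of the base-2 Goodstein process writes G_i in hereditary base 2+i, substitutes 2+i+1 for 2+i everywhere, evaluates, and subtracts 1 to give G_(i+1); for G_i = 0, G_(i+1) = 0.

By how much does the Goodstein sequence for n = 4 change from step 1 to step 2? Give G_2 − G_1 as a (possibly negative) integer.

i=0: 4 = 2^2 (b=2); 2→3: 3^3 = 27; 27−1 = 26
i=1: 26 = 2·3^2 + 2·3 + 2 (b=3); 3→4: 2·4^2 + 2·4 + 2 = 42; 42−1 = 41

15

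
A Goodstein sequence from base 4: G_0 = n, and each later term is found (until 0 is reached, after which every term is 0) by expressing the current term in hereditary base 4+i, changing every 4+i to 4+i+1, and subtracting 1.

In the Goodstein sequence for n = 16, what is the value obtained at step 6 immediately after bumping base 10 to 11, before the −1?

G_0=16  [base 4] 4^2  →[4↦5]→  5^2 = 25  −1 ⇒ G_1=24
G_1=24  [base 5] 4·5 + 4  →[5↦6]→  4·6 + 4 = 28  −1 ⇒ G_2=27
G_2=27  [base 6] 4·6 + 3  →[6↦7]→  4·7 + 3 = 31  −1 ⇒ G_3=30
G_3=30  [base 7] 4·7 + 2  →[7↦8]→  4·8 + 2 = 34  −1 ⇒ G_4=33
G_4=33  [base 8] 4·8 + 1  →[8↦9]→  4·9 + 1 = 37  −1 ⇒ G_5=36
G_5=36  [base 9] 4·9  →[9↦10]→  4·10 = 40  −1 ⇒ G_6=39
G_6=39  [base 10] 3·10 + 9  →[10↦11]→  3·11 + 9 = 42  −1 ⇒ G_7=41

42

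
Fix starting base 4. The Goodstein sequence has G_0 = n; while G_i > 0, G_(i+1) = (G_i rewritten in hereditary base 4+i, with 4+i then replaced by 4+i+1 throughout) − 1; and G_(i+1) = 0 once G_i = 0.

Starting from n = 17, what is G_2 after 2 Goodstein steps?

(0) 17|_4 = 4^2 + 1 ↦ 5^2 + 1|_5 = 26 ⇒ 25
(1) 25|_5 = 5^2 ↦ 6^2|_6 = 36 ⇒ 35

35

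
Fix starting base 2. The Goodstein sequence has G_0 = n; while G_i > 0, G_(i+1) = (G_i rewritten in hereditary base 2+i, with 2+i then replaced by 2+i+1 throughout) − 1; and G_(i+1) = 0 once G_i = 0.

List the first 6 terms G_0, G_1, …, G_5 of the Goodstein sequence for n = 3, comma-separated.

base 2: 3 = 2 + 1; at 3: 3 + 1 = 4; next = 3
base 3: 3 = 3; at 4: 4 = 4; next = 3
base 4: 3 = 3; at 5: 3 = 3; next = 2
base 5: 2 = 2; at 6: 2 = 2; next = 1
base 6: 1 = 1; at 7: 1 = 1; next = 0

3, 3, 3, 2, 1, 0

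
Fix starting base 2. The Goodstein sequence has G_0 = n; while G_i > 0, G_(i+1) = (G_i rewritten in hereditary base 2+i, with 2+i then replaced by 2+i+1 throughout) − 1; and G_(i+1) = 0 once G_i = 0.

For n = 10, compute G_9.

i=0: 10 = 2^(2 + 1) + 2 (b=2); 2→3: 3^(3 + 1) + 3 = 84; 84−1 = 83
i=1: 83 = 3^(3 + 1) + 2 (b=3); 3→4: 4^(4 + 1) + 2 = 1026; 1026−1 = 1025
i=2: 1025 = 4^(4 + 1) + 1 (b=4); 4→5: 5^(5 + 1) + 1 = 15626; 15626−1 = 15625
i=3: 15625 = 5^(5 + 1) (b=5); 5→6: 6^(6 + 1) = 279936; 279936−1 = 279935
i=4: 279935 = 5·6^6 + 5·6^5 + 5·6^4 + 5·6^3 + 5·6^2 + 5·6 + 5 (b=6); 6→7: 5·7^7 + 5·7^5 + 5·7^4 + 5·7^3 + 5·7^2 + 5·7 + 5 = 4215755; 4215755−1 = 4215754
i=5: 4215754 = 5·7^7 + 5·7^5 + 5·7^4 + 5·7^3 + 5·7^2 + 5·7 + 4 (b=7); 7→8: 5·8^8 + 5·8^5 + 5·8^4 + 5·8^3 + 5·8^2 + 5·8 + 4 = 84073324; 84073324−1 = 84073323
i=6: 84073323 = 5·8^8 + 5·8^5 + 5·8^4 + 5·8^3 + 5·8^2 + 5·8 + 3 (b=8); 8→9: 5·9^9 + 5·9^5 + 5·9^4 + 5·9^3 + 5·9^2 + 5·9 + 3 = 1937434593; 1937434593−1 = 1937434592
i=7: 1937434592 = 5·9^9 + 5·9^5 + 5·9^4 + 5·9^3 + 5·9^2 + 5·9 + 2 (b=9); 9→10: 5·10^10 + 5·10^5 + 5·10^4 + 5·10^3 + 5·10^2 + 5·10 + 2 = 50000555552; 50000555552−1 = 50000555551
i=8: 50000555551 = 5·10^10 + 5·10^5 + 5·10^4 + 5·10^3 + 5·10^2 + 5·10 + 1 (b=10); 10→11: 5·11^11 + 5·11^5 + 5·11^4 + 5·11^3 + 5·11^2 + 5·11 + 1 = 1426559238831; 1426559238831−1 = 1426559238830

1426559238830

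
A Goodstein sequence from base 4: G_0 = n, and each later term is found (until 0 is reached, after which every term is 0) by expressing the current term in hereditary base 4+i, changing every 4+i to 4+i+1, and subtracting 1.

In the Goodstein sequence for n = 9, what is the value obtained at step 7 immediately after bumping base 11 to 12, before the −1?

G_0 = 9. HB_4(9) = 2·4 + 1. Bump = 11. G_1 = 10.
G_1 = 10. HB_5(10) = 2·5. Bump = 12. G_2 = 11.
G_2 = 11. HB_6(11) = 6 + 5. Bump = 12. G_3 = 11.
G_3 = 11. HB_7(11) = 7 + 4. Bump = 12. G_4 = 11.
G_4 = 11. HB_8(11) = 8 + 3. Bump = 12. G_5 = 11.
G_5 = 11. HB_9(11) = 9 + 2. Bump = 12. G_6 = 11.
G_6 = 11. HB_10(11) = 10 + 1. Bump = 12. G_7 = 11.

12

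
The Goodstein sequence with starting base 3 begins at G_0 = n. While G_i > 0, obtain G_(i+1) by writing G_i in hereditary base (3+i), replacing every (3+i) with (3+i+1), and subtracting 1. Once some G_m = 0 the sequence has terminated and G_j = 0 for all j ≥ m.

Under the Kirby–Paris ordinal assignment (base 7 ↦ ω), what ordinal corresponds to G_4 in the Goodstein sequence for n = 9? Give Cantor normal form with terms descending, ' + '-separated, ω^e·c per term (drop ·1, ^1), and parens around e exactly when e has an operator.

ω·3

i=0: 9 = 3^2 (b=3); 3→4: 4^2 = 16; 16−1 = 15
i=1: 15 = 3·4 + 3 (b=4); 4→5: 3·5 + 3 = 18; 18−1 = 17
i=2: 17 = 3·5 + 2 (b=5); 5→6: 3·6 + 2 = 20; 20−1 = 19
i=3: 19 = 3·6 + 1 (b=6); 6→7: 3·7 + 1 = 22; 22−1 = 21
i=4: 21 = 3·7 (b=7); 7→8: 3·8 = 24; 24−1 = 23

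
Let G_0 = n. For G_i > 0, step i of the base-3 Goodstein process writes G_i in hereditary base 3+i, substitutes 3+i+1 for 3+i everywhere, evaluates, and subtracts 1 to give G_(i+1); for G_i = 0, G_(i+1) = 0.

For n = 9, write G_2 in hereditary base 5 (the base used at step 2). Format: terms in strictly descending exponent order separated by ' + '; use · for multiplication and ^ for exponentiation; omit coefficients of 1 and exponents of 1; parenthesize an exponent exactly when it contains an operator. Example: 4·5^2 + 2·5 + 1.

G_0=9  [base 3] 3^2  →[3↦4]→  4^2 = 16  −1 ⇒ G_1=15
G_1=15  [base 4] 3·4 + 3  →[4↦5]→  3·5 + 3 = 18  −1 ⇒ G_2=17
G_2=17  [base 5] 3·5 + 2  →[5↦6]→  3·6 + 2 = 20  −1 ⇒ G_3=19

3·5 + 2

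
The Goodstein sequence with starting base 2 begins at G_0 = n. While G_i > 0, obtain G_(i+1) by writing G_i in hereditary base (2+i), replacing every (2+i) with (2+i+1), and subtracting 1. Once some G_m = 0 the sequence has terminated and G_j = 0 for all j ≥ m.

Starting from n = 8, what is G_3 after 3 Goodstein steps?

6310

base 2: 8 = 2^(2 + 1); at 3: 3^(3 + 1) = 81; next = 80
base 3: 80 = 2·3^3 + 2·3^2 + 2·3 + 2; at 4: 2·4^4 + 2·4^2 + 2·4 + 2 = 554; next = 553
base 4: 553 = 2·4^4 + 2·4^2 + 2·4 + 1; at 5: 2·5^5 + 2·5^2 + 2·5 + 1 = 6311; next = 6310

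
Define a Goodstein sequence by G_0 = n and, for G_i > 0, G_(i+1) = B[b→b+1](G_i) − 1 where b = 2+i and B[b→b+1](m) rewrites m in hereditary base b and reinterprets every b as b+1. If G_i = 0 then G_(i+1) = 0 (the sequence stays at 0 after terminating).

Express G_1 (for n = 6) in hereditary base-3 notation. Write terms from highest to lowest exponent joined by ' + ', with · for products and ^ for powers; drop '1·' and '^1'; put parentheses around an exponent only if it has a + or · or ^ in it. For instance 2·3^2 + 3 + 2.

3^3 + 2

[0] 6 ≡ 2^2 + 2 (base 2). Lift 3: 30. −1: 29.
[1] 29 ≡ 3^3 + 2 (base 3). Lift 4: 258. −1: 257.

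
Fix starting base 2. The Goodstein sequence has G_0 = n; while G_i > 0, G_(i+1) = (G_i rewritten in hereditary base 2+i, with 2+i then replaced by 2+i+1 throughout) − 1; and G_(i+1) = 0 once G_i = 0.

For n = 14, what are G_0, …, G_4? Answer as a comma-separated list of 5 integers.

14, 110, 1281, 18750, 326591

base 2: 14 = 2^(2 + 1) + 2^2 + 2; at 3: 3^(3 + 1) + 3^3 + 3 = 111; next = 110
base 3: 110 = 3^(3 + 1) + 3^3 + 2; at 4: 4^(4 + 1) + 4^4 + 2 = 1282; next = 1281
base 4: 1281 = 4^(4 + 1) + 4^4 + 1; at 5: 5^(5 + 1) + 5^5 + 1 = 18751; next = 18750
base 5: 18750 = 5^(5 + 1) + 5^5; at 6: 6^(6 + 1) + 6^6 = 326592; next = 326591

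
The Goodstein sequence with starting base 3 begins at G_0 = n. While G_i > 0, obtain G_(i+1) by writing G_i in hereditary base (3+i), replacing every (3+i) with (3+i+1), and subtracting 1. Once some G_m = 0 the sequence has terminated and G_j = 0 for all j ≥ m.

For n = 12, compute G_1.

i=0: 12 = 3^2 + 3 (b=3); 3→4: 4^2 + 4 = 20; 20−1 = 19
i=1: 19 = 4^2 + 3 (b=4); 4→5: 5^2 + 3 = 28; 28−1 = 27

19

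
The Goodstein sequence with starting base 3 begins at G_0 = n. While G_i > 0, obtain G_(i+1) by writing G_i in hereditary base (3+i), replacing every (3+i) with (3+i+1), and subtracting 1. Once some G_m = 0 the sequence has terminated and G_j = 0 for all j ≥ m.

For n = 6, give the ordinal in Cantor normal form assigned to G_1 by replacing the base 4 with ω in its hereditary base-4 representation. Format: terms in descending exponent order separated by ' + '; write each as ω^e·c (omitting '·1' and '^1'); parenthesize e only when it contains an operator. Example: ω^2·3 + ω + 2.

i=0: 6 = 2·3 (b=3); 3→4: 2·4 = 8; 8−1 = 7
i=1: 7 = 4 + 3 (b=4); 4→5: 5 + 3 = 8; 8−1 = 7

ω + 3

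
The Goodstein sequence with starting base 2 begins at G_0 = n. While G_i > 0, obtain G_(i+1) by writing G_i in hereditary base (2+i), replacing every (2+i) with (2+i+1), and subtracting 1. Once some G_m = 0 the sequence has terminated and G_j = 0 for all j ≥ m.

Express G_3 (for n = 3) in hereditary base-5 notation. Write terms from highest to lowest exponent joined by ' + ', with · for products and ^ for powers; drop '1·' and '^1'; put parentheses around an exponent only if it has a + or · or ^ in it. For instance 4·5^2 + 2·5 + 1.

[0] 3 ≡ 2 + 1 (base 2). Lift 3: 4. −1: 3.
[1] 3 ≡ 3 (base 3). Lift 4: 4. −1: 3.
[2] 3 ≡ 3 (base 4). Lift 5: 3. −1: 2.
[3] 2 ≡ 2 (base 5). Lift 6: 2. −1: 1.

2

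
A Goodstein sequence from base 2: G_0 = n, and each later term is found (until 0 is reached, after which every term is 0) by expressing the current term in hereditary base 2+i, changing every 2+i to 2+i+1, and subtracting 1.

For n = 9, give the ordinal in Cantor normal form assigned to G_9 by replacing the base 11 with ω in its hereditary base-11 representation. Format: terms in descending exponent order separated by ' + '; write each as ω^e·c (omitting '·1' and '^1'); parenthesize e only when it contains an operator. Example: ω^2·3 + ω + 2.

G_0 = 9. HB_2(9) = 2^(2 + 1) + 1. Bump = 82. G_1 = 81.
G_1 = 81. HB_3(81) = 3^(3 + 1). Bump = 1024. G_2 = 1023.
G_2 = 1023. HB_4(1023) = 3·4^4 + 3·4^3 + 3·4^2 + 3·4 + 3. Bump = 9843. G_3 = 9842.
G_3 = 9842. HB_5(9842) = 3·5^5 + 3·5^3 + 3·5^2 + 3·5 + 2. Bump = 140744. G_4 = 140743.
G_4 = 140743. HB_6(140743) = 3·6^6 + 3·6^3 + 3·6^2 + 3·6 + 1. Bump = 2471827. G_5 = 2471826.
G_5 = 2471826. HB_7(2471826) = 3·7^7 + 3·7^3 + 3·7^2 + 3·7. Bump = 50333400. G_6 = 50333399.
G_6 = 50333399. HB_8(50333399) = 3·8^8 + 3·8^3 + 3·8^2 + 2·8 + 7. Bump = 1162263922. G_7 = 1162263921.
G_7 = 1162263921. HB_9(1162263921) = 3·9^9 + 3·9^3 + 3·9^2 + 2·9 + 6. Bump = 30000003326. G_8 = 30000003325.
G_8 = 30000003325. HB_10(30000003325) = 3·10^10 + 3·10^3 + 3·10^2 + 2·10 + 5. Bump = 855935016216. G_9 = 855935016215.

ω^ω·3 + ω^3·3 + ω^2·3 + ω·2 + 4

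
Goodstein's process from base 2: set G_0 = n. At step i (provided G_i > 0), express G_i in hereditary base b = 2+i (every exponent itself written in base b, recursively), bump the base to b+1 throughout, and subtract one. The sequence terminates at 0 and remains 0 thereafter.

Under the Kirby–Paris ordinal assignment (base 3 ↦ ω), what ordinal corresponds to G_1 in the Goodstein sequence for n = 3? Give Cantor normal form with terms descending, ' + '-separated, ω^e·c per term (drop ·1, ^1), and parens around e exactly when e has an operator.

3 —HB2→ 2 + 1 —bump→ 3 + 1 = 4 —(−1)→ 3
3 —HB3→ 3 —bump→ 4 = 4 —(−1)→ 3

ω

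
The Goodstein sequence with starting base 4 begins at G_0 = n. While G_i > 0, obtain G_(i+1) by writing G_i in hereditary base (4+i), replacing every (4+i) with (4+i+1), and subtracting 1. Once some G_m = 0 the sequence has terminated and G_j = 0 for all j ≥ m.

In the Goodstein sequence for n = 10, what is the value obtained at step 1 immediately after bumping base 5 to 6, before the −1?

10 —HB4→ 2·4 + 2 —bump→ 2·5 + 2 = 12 —(−1)→ 11
11 —HB5→ 2·5 + 1 —bump→ 2·6 + 1 = 13 —(−1)→ 12

13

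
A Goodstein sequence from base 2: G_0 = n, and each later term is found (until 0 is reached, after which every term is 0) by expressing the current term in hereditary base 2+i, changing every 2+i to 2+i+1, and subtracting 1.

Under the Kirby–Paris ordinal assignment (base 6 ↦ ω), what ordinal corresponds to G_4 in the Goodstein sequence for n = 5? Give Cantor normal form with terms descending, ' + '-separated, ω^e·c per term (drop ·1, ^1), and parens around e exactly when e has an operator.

ω^3·3 + ω^2·3 + ω·3 + 1

base 2: 5 = 2^2 + 1; at 3: 3^3 + 1 = 28; next = 27
base 3: 27 = 3^3; at 4: 4^4 = 256; next = 255
base 4: 255 = 3·4^3 + 3·4^2 + 3·4 + 3; at 5: 3·5^3 + 3·5^2 + 3·5 + 3 = 468; next = 467
base 5: 467 = 3·5^3 + 3·5^2 + 3·5 + 2; at 6: 3·6^3 + 3·6^2 + 3·6 + 2 = 776; next = 775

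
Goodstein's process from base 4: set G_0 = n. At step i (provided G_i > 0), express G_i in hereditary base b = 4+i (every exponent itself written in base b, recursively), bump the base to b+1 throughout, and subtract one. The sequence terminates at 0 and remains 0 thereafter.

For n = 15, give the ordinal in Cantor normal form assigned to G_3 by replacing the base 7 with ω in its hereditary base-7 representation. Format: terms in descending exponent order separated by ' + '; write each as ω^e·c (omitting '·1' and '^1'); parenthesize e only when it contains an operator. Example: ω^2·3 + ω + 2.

ω·3

[0] 15 ≡ 3·4 + 3 (base 4). Lift 5: 18. −1: 17.
[1] 17 ≡ 3·5 + 2 (base 5). Lift 6: 20. −1: 19.
[2] 19 ≡ 3·6 + 1 (base 6). Lift 7: 22. −1: 21.
[3] 21 ≡ 3·7 (base 7). Lift 8: 24. −1: 23.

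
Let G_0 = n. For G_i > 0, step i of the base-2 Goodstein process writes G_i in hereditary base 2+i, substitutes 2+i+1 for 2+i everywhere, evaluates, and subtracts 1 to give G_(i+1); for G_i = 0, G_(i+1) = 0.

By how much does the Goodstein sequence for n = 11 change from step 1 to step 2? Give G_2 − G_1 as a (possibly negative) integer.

943

11 —HB2→ 2^(2 + 1) + 2 + 1 —bump→ 3^(3 + 1) + 3 + 1 = 85 —(−1)→ 84
84 —HB3→ 3^(3 + 1) + 3 —bump→ 4^(4 + 1) + 4 = 1028 —(−1)→ 1027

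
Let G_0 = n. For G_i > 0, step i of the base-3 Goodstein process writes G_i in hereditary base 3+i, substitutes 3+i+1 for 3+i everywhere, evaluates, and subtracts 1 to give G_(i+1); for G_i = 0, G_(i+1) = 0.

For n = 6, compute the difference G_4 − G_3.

i=0: 6 = 2·3 (b=3); 3→4: 2·4 = 8; 8−1 = 7
i=1: 7 = 4 + 3 (b=4); 4→5: 5 + 3 = 8; 8−1 = 7
i=2: 7 = 5 + 2 (b=5); 5→6: 6 + 2 = 8; 8−1 = 7
i=3: 7 = 6 + 1 (b=6); 6→7: 7 + 1 = 8; 8−1 = 7

0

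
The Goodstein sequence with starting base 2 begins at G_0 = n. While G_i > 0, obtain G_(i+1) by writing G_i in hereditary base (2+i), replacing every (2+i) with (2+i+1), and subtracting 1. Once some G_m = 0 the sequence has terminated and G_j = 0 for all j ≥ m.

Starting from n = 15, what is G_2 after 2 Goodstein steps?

1283

base 2: 15 = 2^(2 + 1) + 2^2 + 2 + 1; at 3: 3^(3 + 1) + 3^3 + 3 + 1 = 112; next = 111
base 3: 111 = 3^(3 + 1) + 3^3 + 3; at 4: 4^(4 + 1) + 4^4 + 4 = 1284; next = 1283
base 4: 1283 = 4^(4 + 1) + 4^4 + 3; at 5: 5^(5 + 1) + 5^5 + 3 = 18753; next = 18752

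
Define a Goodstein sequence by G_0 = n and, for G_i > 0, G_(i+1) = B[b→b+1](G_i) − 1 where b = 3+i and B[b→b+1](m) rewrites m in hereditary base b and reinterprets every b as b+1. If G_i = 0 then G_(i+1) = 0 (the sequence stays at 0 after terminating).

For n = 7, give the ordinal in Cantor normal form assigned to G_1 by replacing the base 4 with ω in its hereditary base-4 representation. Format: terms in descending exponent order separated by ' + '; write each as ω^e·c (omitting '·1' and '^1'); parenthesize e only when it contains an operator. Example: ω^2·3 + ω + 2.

step 0: 7 = 2·3 + 1; sub 4 for 3: 2·4 + 1; = 9; G_1 = 9−1 = 8
step 1: 8 = 2·4; sub 5 for 4: 2·5; = 10; G_2 = 10−1 = 9

ω·2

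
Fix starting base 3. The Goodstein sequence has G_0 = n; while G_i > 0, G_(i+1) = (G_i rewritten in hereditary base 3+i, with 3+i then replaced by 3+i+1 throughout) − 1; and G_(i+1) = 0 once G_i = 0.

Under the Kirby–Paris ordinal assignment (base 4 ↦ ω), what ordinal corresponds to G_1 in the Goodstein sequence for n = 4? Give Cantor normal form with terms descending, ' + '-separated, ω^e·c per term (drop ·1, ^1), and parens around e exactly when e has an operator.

ω

i=0: 4 = 3 + 1 (b=3); 3→4: 4 + 1 = 5; 5−1 = 4
i=1: 4 = 4 (b=4); 4→5: 5 = 5; 5−1 = 4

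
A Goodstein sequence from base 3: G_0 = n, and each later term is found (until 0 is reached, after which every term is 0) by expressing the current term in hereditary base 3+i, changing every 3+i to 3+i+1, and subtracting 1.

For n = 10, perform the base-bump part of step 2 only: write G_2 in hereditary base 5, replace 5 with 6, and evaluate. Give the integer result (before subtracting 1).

28

10 —HB3→ 3^2 + 1 —bump→ 4^2 + 1 = 17 —(−1)→ 16
16 —HB4→ 4^2 —bump→ 5^2 = 25 —(−1)→ 24
24 —HB5→ 4·5 + 4 —bump→ 4·6 + 4 = 28 —(−1)→ 27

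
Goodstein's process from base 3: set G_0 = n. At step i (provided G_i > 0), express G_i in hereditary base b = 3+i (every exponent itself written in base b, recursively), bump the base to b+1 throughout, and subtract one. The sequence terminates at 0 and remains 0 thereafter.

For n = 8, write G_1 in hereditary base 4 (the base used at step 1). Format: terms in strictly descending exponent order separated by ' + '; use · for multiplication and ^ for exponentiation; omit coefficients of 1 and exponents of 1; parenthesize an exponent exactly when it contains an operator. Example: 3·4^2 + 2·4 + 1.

base 3: 8 = 2·3 + 2; at 4: 2·4 + 2 = 10; next = 9
base 4: 9 = 2·4 + 1; at 5: 2·5 + 1 = 11; next = 10

2·4 + 1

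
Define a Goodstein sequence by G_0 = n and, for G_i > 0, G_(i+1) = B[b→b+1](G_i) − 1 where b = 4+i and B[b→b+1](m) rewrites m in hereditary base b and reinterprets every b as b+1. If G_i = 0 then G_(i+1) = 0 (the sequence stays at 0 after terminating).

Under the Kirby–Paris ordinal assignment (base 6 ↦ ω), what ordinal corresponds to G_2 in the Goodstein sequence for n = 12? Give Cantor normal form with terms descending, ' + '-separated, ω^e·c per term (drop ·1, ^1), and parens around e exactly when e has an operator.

12 —HB4→ 3·4 —bump→ 3·5 = 15 —(−1)→ 14
14 —HB5→ 2·5 + 4 —bump→ 2·6 + 4 = 16 —(−1)→ 15

ω·2 + 3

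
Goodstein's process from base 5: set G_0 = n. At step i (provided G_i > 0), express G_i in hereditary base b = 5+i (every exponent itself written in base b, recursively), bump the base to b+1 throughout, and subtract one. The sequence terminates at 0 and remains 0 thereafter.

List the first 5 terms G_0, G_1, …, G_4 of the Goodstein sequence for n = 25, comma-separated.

25, 35, 39, 43, 47

(0) 25|_5 = 5^2 ↦ 6^2|_6 = 36 ⇒ 35
(1) 35|_6 = 5·6 + 5 ↦ 5·7 + 5|_7 = 40 ⇒ 39
(2) 39|_7 = 5·7 + 4 ↦ 5·8 + 4|_8 = 44 ⇒ 43
(3) 43|_8 = 5·8 + 3 ↦ 5·9 + 3|_9 = 48 ⇒ 47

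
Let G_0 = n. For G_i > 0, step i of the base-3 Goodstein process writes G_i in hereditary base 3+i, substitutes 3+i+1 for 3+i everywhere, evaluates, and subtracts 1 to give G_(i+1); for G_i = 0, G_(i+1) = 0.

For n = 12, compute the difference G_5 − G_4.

14

G_0 = 12. HB_3(12) = 3^2 + 3. Bump = 20. G_1 = 19.
G_1 = 19. HB_4(19) = 4^2 + 3. Bump = 28. G_2 = 27.
G_2 = 27. HB_5(27) = 5^2 + 2. Bump = 38. G_3 = 37.
G_3 = 37. HB_6(37) = 6^2 + 1. Bump = 50. G_4 = 49.
G_4 = 49. HB_7(49) = 7^2. Bump = 64. G_5 = 63.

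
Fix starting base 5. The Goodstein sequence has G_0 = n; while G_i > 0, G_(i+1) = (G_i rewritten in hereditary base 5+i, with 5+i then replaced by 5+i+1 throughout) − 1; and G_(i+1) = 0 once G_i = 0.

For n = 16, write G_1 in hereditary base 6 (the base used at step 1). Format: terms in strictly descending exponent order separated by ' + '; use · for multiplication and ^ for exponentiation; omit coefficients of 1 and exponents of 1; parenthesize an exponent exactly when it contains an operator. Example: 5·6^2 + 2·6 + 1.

3·6

G_0=16  [base 5] 3·5 + 1  →[5↦6]→  3·6 + 1 = 19  −1 ⇒ G_1=18
G_1=18  [base 6] 3·6  →[6↦7]→  3·7 = 21  −1 ⇒ G_2=20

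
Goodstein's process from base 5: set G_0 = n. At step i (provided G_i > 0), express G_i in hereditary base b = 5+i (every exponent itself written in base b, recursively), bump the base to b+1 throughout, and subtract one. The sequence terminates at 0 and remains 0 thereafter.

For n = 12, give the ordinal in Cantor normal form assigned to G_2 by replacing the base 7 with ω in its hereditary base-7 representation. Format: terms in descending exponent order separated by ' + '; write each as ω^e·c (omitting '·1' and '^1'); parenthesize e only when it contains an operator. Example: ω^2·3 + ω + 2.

G_0 = 12. HB_5(12) = 2·5 + 2. Bump = 14. G_1 = 13.
G_1 = 13. HB_6(13) = 2·6 + 1. Bump = 15. G_2 = 14.

ω·2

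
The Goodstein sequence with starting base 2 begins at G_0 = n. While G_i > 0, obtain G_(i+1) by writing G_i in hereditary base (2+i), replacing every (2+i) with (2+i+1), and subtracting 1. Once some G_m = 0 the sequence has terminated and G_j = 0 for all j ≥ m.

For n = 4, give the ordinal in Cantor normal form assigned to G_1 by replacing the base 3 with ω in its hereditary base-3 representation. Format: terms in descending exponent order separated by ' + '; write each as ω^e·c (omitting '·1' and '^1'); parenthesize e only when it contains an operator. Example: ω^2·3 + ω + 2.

ω^2·2 + ω·2 + 2

(0) 4|_2 = 2^2 ↦ 3^3|_3 = 27 ⇒ 26
(1) 26|_3 = 2·3^2 + 2·3 + 2 ↦ 2·4^2 + 2·4 + 2|_4 = 42 ⇒ 41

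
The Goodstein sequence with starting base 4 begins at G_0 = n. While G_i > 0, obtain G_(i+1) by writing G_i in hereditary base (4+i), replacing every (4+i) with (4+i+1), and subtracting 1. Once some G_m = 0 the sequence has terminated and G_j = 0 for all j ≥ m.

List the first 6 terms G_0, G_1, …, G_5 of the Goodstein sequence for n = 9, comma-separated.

9, 10, 11, 11, 11, 11

step 0: 9 = 2·4 + 1; sub 5 for 4: 2·5 + 1; = 11; G_1 = 11−1 = 10
step 1: 10 = 2·5; sub 6 for 5: 2·6; = 12; G_2 = 12−1 = 11
step 2: 11 = 6 + 5; sub 7 for 6: 7 + 5; = 12; G_3 = 12−1 = 11
step 3: 11 = 7 + 4; sub 8 for 7: 8 + 4; = 12; G_4 = 12−1 = 11
step 4: 11 = 8 + 3; sub 9 for 8: 9 + 3; = 12; G_5 = 12−1 = 11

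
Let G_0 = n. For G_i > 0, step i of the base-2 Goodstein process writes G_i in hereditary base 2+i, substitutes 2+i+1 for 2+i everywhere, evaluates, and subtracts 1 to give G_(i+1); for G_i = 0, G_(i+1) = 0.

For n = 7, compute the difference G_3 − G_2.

2868

[0] 7 ≡ 2^2 + 2 + 1 (base 2). Lift 3: 31. −1: 30.
[1] 30 ≡ 3^3 + 3 (base 3). Lift 4: 260. −1: 259.
[2] 259 ≡ 4^4 + 3 (base 4). Lift 5: 3128. −1: 3127.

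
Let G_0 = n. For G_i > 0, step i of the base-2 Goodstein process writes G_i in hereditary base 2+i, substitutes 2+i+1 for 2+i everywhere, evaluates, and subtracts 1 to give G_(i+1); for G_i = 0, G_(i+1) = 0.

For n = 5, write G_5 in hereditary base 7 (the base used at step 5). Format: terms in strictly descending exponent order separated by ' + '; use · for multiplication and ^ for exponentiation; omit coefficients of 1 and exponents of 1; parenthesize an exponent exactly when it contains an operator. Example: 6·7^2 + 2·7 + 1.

[0] 5 ≡ 2^2 + 1 (base 2). Lift 3: 28. −1: 27.
[1] 27 ≡ 3^3 (base 3). Lift 4: 256. −1: 255.
[2] 255 ≡ 3·4^3 + 3·4^2 + 3·4 + 3 (base 4). Lift 5: 468. −1: 467.
[3] 467 ≡ 3·5^3 + 3·5^2 + 3·5 + 2 (base 5). Lift 6: 776. −1: 775.
[4] 775 ≡ 3·6^3 + 3·6^2 + 3·6 + 1 (base 6). Lift 7: 1198. −1: 1197.
[5] 1197 ≡ 3·7^3 + 3·7^2 + 3·7 (base 7). Lift 8: 1752. −1: 1751.

3·7^3 + 3·7^2 + 3·7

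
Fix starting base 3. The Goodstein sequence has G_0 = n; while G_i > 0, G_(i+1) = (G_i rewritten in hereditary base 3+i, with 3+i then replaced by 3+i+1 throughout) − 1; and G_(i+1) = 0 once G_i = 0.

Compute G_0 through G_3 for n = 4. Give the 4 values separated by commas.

4, 4, 4, 3

i=0: 4 = 3 + 1 (b=3); 3→4: 4 + 1 = 5; 5−1 = 4
i=1: 4 = 4 (b=4); 4→5: 5 = 5; 5−1 = 4
i=2: 4 = 4 (b=5); 5→6: 4 = 4; 4−1 = 3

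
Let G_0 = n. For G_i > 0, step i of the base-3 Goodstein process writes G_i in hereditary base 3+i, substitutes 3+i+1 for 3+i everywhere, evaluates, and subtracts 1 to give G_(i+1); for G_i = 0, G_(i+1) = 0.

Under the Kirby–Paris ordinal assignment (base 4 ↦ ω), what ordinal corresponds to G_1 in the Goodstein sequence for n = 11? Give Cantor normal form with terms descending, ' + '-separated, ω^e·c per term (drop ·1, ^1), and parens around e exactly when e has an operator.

ω^2 + 1

11 —HB3→ 3^2 + 2 —bump→ 4^2 + 2 = 18 —(−1)→ 17
17 —HB4→ 4^2 + 1 —bump→ 5^2 + 1 = 26 —(−1)→ 25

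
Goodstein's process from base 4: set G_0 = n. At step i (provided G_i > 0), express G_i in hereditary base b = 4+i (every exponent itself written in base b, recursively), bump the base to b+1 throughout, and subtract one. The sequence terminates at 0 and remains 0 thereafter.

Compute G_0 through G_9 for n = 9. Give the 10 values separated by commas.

9, 10, 11, 11, 11, 11, 11, 11, 11, 10

i=0: 9 = 2·4 + 1 (b=4); 4→5: 2·5 + 1 = 11; 11−1 = 10
i=1: 10 = 2·5 (b=5); 5→6: 2·6 = 12; 12−1 = 11
i=2: 11 = 6 + 5 (b=6); 6→7: 7 + 5 = 12; 12−1 = 11
i=3: 11 = 7 + 4 (b=7); 7→8: 8 + 4 = 12; 12−1 = 11
i=4: 11 = 8 + 3 (b=8); 8→9: 9 + 3 = 12; 12−1 = 11
i=5: 11 = 9 + 2 (b=9); 9→10: 10 + 2 = 12; 12−1 = 11
i=6: 11 = 10 + 1 (b=10); 10→11: 11 + 1 = 12; 12−1 = 11
i=7: 11 = 11 (b=11); 11→12: 12 = 12; 12−1 = 11
i=8: 11 = 11 (b=12); 12→13: 11 = 11; 11−1 = 10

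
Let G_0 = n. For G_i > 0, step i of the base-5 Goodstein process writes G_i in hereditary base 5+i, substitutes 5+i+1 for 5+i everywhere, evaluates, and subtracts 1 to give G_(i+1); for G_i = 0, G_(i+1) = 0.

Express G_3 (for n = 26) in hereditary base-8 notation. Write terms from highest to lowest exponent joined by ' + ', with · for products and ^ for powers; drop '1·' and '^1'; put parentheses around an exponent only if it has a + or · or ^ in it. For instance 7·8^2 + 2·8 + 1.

26 —HB5→ 5^2 + 1 —bump→ 6^2 + 1 = 37 —(−1)→ 36
36 —HB6→ 6^2 —bump→ 7^2 = 49 —(−1)→ 48
48 —HB7→ 6·7 + 6 —bump→ 6·8 + 6 = 54 —(−1)→ 53
53 —HB8→ 6·8 + 5 —bump→ 6·9 + 5 = 59 —(−1)→ 58

6·8 + 5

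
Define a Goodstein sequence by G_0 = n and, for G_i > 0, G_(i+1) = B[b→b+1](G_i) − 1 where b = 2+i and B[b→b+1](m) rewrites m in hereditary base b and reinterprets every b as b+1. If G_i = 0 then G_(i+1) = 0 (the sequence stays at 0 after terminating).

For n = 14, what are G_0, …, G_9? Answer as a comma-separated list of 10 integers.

14, 110, 1281, 18750, 326591, 5862840, 134404971, 3487116548, 100000555551, 3138429262496

G_0=14  [base 2] 2^(2 + 1) + 2^2 + 2  →[2↦3]→  3^(3 + 1) + 3^3 + 3 = 111  −1 ⇒ G_1=110
G_1=110  [base 3] 3^(3 + 1) + 3^3 + 2  →[3↦4]→  4^(4 + 1) + 4^4 + 2 = 1282  −1 ⇒ G_2=1281
G_2=1281  [base 4] 4^(4 + 1) + 4^4 + 1  →[4↦5]→  5^(5 + 1) + 5^5 + 1 = 18751  −1 ⇒ G_3=18750
G_3=18750  [base 5] 5^(5 + 1) + 5^5  →[5↦6]→  6^(6 + 1) + 6^6 = 326592  −1 ⇒ G_4=326591
G_4=326591  [base 6] 6^(6 + 1) + 5·6^5 + 5·6^4 + 5·6^3 + 5·6^2 + 5·6 + 5  →[6↦7]→  7^(7 + 1) + 5·7^5 + 5·7^4 + 5·7^3 + 5·7^2 + 5·7 + 5 = 5862841  −1 ⇒ G_5=5862840
G_5=5862840  [base 7] 7^(7 + 1) + 5·7^5 + 5·7^4 + 5·7^3 + 5·7^2 + 5·7 + 4  →[7↦8]→  8^(8 + 1) + 5·8^5 + 5·8^4 + 5·8^3 + 5·8^2 + 5·8 + 4 = 134404972  −1 ⇒ G_6=134404971
G_6=134404971  [base 8] 8^(8 + 1) + 5·8^5 + 5·8^4 + 5·8^3 + 5·8^2 + 5·8 + 3  →[8↦9]→  9^(9 + 1) + 5·9^5 + 5·9^4 + 5·9^3 + 5·9^2 + 5·9 + 3 = 3487116549  −1 ⇒ G_7=3487116548
G_7=3487116548  [base 9] 9^(9 + 1) + 5·9^5 + 5·9^4 + 5·9^3 + 5·9^2 + 5·9 + 2  →[9↦10]→  10^(10 + 1) + 5·10^5 + 5·10^4 + 5·10^3 + 5·10^2 + 5·10 + 2 = 100000555552  −1 ⇒ G_8=100000555551
G_8=100000555551  [base 10] 10^(10 + 1) + 5·10^5 + 5·10^4 + 5·10^3 + 5·10^2 + 5·10 + 1  →[10↦11]→  11^(11 + 1) + 5·11^5 + 5·11^4 + 5·11^3 + 5·11^2 + 5·11 + 1 = 3138429262497  −1 ⇒ G_9=3138429262496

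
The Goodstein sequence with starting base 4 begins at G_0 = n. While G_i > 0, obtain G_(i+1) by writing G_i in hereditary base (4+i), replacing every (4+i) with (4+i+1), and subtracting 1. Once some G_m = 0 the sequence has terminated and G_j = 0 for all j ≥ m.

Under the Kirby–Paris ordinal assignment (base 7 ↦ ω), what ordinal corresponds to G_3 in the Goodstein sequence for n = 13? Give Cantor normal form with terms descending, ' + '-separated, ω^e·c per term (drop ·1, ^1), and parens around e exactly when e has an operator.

[0] 13 ≡ 3·4 + 1 (base 4). Lift 5: 16. −1: 15.
[1] 15 ≡ 3·5 (base 5). Lift 6: 18. −1: 17.
[2] 17 ≡ 2·6 + 5 (base 6). Lift 7: 19. −1: 18.
[3] 18 ≡ 2·7 + 4 (base 7). Lift 8: 20. −1: 19.

ω·2 + 4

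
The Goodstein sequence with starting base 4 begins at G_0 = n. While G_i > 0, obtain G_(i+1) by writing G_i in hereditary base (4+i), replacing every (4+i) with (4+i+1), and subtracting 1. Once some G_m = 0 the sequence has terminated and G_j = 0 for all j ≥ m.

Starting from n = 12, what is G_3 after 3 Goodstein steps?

16

base 4: 12 = 3·4; at 5: 3·5 = 15; next = 14
base 5: 14 = 2·5 + 4; at 6: 2·6 + 4 = 16; next = 15
base 6: 15 = 2·6 + 3; at 7: 2·7 + 3 = 17; next = 16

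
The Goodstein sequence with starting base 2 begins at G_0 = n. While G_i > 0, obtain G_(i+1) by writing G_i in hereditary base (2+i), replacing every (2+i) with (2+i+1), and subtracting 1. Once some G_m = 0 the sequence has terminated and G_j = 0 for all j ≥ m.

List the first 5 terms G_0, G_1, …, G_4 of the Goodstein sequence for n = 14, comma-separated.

14, 110, 1281, 18750, 326591

[0] 14 ≡ 2^(2 + 1) + 2^2 + 2 (base 2). Lift 3: 111. −1: 110.
[1] 110 ≡ 3^(3 + 1) + 3^3 + 2 (base 3). Lift 4: 1282. −1: 1281.
[2] 1281 ≡ 4^(4 + 1) + 4^4 + 1 (base 4). Lift 5: 18751. −1: 18750.
[3] 18750 ≡ 5^(5 + 1) + 5^5 (base 5). Lift 6: 326592. −1: 326591.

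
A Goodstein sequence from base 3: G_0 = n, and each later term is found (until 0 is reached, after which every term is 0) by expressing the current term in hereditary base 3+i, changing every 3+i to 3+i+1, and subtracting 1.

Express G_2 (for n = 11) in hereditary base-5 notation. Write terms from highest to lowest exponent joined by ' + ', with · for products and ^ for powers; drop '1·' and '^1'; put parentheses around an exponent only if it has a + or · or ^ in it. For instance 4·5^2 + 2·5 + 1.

i=0: 11 = 3^2 + 2 (b=3); 3→4: 4^2 + 2 = 18; 18−1 = 17
i=1: 17 = 4^2 + 1 (b=4); 4→5: 5^2 + 1 = 26; 26−1 = 25

5^2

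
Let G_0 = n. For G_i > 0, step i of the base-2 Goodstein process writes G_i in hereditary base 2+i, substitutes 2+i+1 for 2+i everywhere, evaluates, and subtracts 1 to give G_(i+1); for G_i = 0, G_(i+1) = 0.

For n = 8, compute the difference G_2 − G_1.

[0] 8 ≡ 2^(2 + 1) (base 2). Lift 3: 81. −1: 80.
[1] 80 ≡ 2·3^3 + 2·3^2 + 2·3 + 2 (base 3). Lift 4: 554. −1: 553.

473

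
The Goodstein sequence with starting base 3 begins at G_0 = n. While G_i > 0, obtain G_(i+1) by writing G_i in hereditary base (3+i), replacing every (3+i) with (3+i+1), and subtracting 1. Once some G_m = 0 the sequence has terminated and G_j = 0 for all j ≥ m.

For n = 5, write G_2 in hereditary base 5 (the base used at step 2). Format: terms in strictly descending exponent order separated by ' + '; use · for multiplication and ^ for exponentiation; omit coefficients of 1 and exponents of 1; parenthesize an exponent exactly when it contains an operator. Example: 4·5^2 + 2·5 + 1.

G_0=5  [base 3] 3 + 2  →[3↦4]→  4 + 2 = 6  −1 ⇒ G_1=5
G_1=5  [base 4] 4 + 1  →[4↦5]→  5 + 1 = 6  −1 ⇒ G_2=5
G_2=5  [base 5] 5  →[5↦6]→  6 = 6  −1 ⇒ G_3=5

5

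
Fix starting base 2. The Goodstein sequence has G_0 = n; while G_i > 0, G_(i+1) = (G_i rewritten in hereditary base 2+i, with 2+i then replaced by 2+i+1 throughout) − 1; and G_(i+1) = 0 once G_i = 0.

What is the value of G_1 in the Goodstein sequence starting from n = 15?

base 2: 15 = 2^(2 + 1) + 2^2 + 2 + 1; at 3: 3^(3 + 1) + 3^3 + 3 + 1 = 112; next = 111
base 3: 111 = 3^(3 + 1) + 3^3 + 3; at 4: 4^(4 + 1) + 4^4 + 4 = 1284; next = 1283

111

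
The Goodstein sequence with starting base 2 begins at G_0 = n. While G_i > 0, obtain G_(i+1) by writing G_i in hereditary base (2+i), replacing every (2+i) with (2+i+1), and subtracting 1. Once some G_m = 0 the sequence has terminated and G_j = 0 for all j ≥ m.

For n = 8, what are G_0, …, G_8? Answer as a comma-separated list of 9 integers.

G_0 = 8. HB_2(8) = 2^(2 + 1). Bump = 81. G_1 = 80.
G_1 = 80. HB_3(80) = 2·3^3 + 2·3^2 + 2·3 + 2. Bump = 554. G_2 = 553.
G_2 = 553. HB_4(553) = 2·4^4 + 2·4^2 + 2·4 + 1. Bump = 6311. G_3 = 6310.
G_3 = 6310. HB_5(6310) = 2·5^5 + 2·5^2 + 2·5. Bump = 93396. G_4 = 93395.
G_4 = 93395. HB_6(93395) = 2·6^6 + 2·6^2 + 6 + 5. Bump = 1647196. G_5 = 1647195.
G_5 = 1647195. HB_7(1647195) = 2·7^7 + 2·7^2 + 7 + 4. Bump = 33554572. G_6 = 33554571.
G_6 = 33554571. HB_8(33554571) = 2·8^8 + 2·8^2 + 8 + 3. Bump = 774841152. G_7 = 774841151.
G_7 = 774841151. HB_9(774841151) = 2·9^9 + 2·9^2 + 9 + 2. Bump = 20000000212. G_8 = 20000000211.

8, 80, 553, 6310, 93395, 1647195, 33554571, 774841151, 20000000211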